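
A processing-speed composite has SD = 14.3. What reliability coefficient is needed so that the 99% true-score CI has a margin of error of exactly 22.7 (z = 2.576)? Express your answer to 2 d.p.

0.62

SEM needed = half-width / z = 22.7/2.576 ≃ 8.81211
r = 1 − (SEM / SD)² = 1 − (8.81211 / 14.3)² ≃ 1 − 0.37974 ≃ 0.62026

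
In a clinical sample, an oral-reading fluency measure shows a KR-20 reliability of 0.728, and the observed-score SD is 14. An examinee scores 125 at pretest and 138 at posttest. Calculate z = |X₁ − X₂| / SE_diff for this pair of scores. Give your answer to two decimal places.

1.26

SEM = 14.000 × √(1 − 0.728) = 14.000 × √0.272 ≈ 14.000 × 0.522 ≈ 7.302
SE_diff = √2 × SEM ≈ 10.326
z = |125 − 138| / 10.326 = 13 / 10.326 ≈ 1.259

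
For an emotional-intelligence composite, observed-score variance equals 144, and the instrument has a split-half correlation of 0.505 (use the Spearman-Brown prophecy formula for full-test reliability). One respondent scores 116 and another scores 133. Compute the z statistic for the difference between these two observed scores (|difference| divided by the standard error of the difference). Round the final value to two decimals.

1.75

SD = √144 = 12.000
r_full = 2·0.505 / (1 + 0.505) ≃ 0.671
SEM = 12.000 · √(1 − 0.671) = 12.000 · √0.329 ≃ 12.000 · 0.574 ≃ 6.882
Standard error of the difference = 6.882·√2 ≃ 9.733
z = 17 / 9.733 ≃ 1.747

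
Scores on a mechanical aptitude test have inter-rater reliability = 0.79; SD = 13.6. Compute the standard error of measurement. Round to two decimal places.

6.23

SEM = 13.600×√(1 − 0.790) ≈ 6.232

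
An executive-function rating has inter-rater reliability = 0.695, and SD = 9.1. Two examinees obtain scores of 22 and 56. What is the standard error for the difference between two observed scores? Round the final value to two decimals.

7.11

SEM = 9.1000×√(1 − 0.6950) ≈ 5.0256
SE_diff = SEM × √2 ≈ 5.0256 × 1.4142 ≈ 7.1073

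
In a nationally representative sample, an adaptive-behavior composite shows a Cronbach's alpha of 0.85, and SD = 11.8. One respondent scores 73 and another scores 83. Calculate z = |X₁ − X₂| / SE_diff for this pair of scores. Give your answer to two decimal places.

The standard error of measurement is 11.8000*√(1 − 0.8500) ≈ 11.8000*0.3873 ≈ 4.5701.
SE_diff = SEM * √2 ≈ 4.5701 * 1.4142 ≈ 6.4631
z = 10 / 6.4631 ≈ 1.5472

1.55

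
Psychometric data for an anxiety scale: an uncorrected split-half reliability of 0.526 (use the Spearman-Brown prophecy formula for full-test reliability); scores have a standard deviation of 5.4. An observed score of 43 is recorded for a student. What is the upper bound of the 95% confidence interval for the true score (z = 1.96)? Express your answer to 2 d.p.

48.90

r_full = 2·0.526 / (1 + 0.526) ≈ 0.689
The standard error of measurement is 5.400·√(1 − 0.689) ≈ 5.400·0.557 ≈ 3.010.
1.96 · SEM ≈ 5.899
Upper bound: 43 + 5.899 = 48.899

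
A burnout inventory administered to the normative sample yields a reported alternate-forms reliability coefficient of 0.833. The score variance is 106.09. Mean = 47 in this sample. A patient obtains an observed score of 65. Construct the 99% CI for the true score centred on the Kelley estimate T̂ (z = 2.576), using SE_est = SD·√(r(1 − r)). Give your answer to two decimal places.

[52.10, 71.89]

σ = 106.09^(1/2) = 10.3000
T̂ = 0.8330(65) + 0.1670(47) ≃ 61.9940
SE_est = SD × √(r(1 − r)) = 10.3000 × √0.1391 ≃ 10.3000 × 0.3730 ≃ 3.8417
99% CI: 61.9940 ± 9.8961 ≃ (52.0979, 71.8901)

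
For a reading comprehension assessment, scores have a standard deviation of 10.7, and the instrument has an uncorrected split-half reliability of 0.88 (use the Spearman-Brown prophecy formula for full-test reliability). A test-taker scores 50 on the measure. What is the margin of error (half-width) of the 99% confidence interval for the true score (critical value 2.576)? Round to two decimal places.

Spearman-Brown: r = 2(0.88) / (1 + 0.88) = 1.760 / 1.880 ≃ 0.936
The standard error of measurement is 10.700·√(1 − 0.936) ≃ 10.700·0.253 ≃ 2.703.
Half-width = 2.576·2.703 ≃ 6.964

6.96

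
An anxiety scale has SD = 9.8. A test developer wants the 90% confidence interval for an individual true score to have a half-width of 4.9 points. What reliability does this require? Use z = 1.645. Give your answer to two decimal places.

0.91

Required SEM = 4.9 / 1.645 ≈ 2.9787
r = 1 − (2.9787/9.8)² ≈ 1 − 0.0924 ≈ 0.9076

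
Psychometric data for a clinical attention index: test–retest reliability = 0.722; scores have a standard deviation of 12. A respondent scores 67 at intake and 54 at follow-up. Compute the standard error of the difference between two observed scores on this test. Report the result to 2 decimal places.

SEM = 12.0000×√(1 − 0.7220) ≈ 6.3271
SE_diff = √2 × SEM ≈ 8.9478

8.95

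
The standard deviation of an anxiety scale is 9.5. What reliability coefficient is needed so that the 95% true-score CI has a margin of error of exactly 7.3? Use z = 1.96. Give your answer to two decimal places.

0.85

Required SEM = 7.3 / 1.96 ≈ 3.7245
r = 1 − (SEM / SD)² = 1 − (3.7245 / 9.5)² ≈ 1 − 0.1537 ≈ 0.8463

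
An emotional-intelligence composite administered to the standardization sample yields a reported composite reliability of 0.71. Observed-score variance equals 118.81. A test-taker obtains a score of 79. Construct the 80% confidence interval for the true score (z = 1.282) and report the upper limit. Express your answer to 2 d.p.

σ = 118.81^(1/2) = 10.900
The standard error of measurement is 10.900·√(1 − 0.710) ≈ 10.900·0.539 ≈ 5.870.
1.282 · SEM ≈ 7.525
Upper limit = 79 + 7.525 ≈ 86.525

86.53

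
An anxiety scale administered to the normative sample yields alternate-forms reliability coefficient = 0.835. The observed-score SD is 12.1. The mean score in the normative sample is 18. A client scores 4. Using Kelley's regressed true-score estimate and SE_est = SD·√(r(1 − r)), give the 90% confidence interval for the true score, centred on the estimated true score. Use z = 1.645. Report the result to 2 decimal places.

[-1.08, 13.70]

T̂ = 0.8350(4) + 0.1650(18) ≈ 6.3100
SE_est = 12.1000*√(0.8350*0.1650) ≈ 4.4913
90% CI: 6.3100 ± 7.3882 ≈ (-1.0782, 13.6982)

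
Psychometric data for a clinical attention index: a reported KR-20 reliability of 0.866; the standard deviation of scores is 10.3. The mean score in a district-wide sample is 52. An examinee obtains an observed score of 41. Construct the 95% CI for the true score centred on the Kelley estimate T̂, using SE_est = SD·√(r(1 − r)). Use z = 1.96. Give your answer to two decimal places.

[35.60, 49.35]

Estimated true score = 0.866×41 + (1 − 0.866)×52 ≈ 42.474
SE_est = SD × √(r(1 − r)) = 10.300 × √0.116 ≈ 10.300 × 0.341 ≈ 3.509
95% CI: 42.474 ± 6.877 ≈ (35.597, 49.351)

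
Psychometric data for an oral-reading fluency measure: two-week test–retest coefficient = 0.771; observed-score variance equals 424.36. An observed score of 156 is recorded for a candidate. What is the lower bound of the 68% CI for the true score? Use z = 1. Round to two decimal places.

SD = √424.36 = 20.6000
SEM = 20.6000 × √(1 − 0.7710) = 20.6000 × √0.2290 ≃ 20.6000 × 0.4785 ≃ 9.8579
Half-width = 1×9.8579 ≃ 9.8579
Lower limit = 156 − 9.8579 ≃ 146.1421

146.14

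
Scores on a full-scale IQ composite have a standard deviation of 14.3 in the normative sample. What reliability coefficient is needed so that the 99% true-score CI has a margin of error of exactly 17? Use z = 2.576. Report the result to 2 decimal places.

0.79

SEM needed = half-width / z = 17/2.576 ≈ 6.5994
r = 1 − (6.5994/14.3)² ≈ 1 − 0.2130 ≈ 0.7870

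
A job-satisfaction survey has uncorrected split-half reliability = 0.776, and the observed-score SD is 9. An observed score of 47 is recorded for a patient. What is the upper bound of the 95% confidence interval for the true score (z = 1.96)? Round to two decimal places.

53.26

Spearman-Brown: r = 2(0.776) / (1 + 0.776) = 1.5520 / 1.7760 ≈ 0.8739
SEM = 9.0000 · √(1 − 0.8739) = 9.0000 · √0.1261 ≈ 9.0000 · 0.3551 ≈ 3.1963
Half-width = 1.96·3.1963 ≈ 6.2647
Upper bound: 47 + 6.2647 = 53.2647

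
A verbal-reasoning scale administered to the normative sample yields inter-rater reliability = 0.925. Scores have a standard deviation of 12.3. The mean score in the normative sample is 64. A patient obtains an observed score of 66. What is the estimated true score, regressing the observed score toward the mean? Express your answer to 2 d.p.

Estimated true score = 0.925·66 + (1 − 0.925)·64 ≈ 65.850

65.85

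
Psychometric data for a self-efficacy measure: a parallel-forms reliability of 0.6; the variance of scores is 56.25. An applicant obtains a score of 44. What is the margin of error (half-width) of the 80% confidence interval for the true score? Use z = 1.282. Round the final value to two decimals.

SD = √56.25 ≈ 7.500
SEM = 7.500·√(1 − 0.600) ≈ 4.743
1.282 · SEM ≈ 6.081

6.08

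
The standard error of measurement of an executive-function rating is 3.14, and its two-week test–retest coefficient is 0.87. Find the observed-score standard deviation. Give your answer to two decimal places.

8.71

SD = SEM / √(1 − r) = 3.14 / √0.130 ≈ 3.14 / 0.361 ≈ 8.709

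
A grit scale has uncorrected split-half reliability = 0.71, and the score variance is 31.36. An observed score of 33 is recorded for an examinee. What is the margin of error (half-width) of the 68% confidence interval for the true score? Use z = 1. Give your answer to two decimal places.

2.31

σ = 31.36^(1/2) = 5.6000
r_full = 2·0.71 / (1 + 0.71) ≈ 0.8304
SEM = 5.6000*√(1 − 0.8304) ≈ 2.3062
Half-width = 1*2.3062 ≈ 2.3062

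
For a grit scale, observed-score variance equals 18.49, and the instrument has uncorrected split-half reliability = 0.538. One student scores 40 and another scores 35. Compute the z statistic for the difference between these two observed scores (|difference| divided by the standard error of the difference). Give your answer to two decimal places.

1.50

σ = 18.49^(1/2) = 4.300
Spearman-Brown: r = 2(0.538) / (1 + 0.538) = 1.076 / 1.538 ≈ 0.700
SEM = 4.300·√(1 − 0.700) ≈ 2.357
Standard error of the difference = 2.357·√2 ≈ 3.333
z = |40 − 35| / 3.333 = 5 / 3.333 ≈ 1.500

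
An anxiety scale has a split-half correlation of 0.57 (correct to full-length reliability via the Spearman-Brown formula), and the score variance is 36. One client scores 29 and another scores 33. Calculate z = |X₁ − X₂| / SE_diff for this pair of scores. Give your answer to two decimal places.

SD = √36 ≈ 6.00000
Spearman-Brown: r = 2(0.57) / (1 + 0.57) = 1.14000 / 1.57000 ≈ 0.72611
SEM = 6.00000 * √(1 − 0.72611) = 6.00000 * √0.27389 ≈ 6.00000 * 0.52334 ≈ 3.14004
Standard error of the difference = 3.14004·√2 ≈ 4.44069
z = 4 / 4.44069 ≈ 0.90076

0.90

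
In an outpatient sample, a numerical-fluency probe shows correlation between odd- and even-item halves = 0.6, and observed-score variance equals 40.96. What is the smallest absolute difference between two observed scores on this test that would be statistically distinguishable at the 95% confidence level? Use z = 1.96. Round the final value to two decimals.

8.87

SD = √40.96 = 6.400
Spearman-Brown: r = 2(0.6) / (1 + 0.6) = 1.200 / 1.600 ≈ 0.750
SEM = 6.400·√(1 − 0.750) ≈ 3.200
SE_diff = √2 · SEM ≈ 4.525
Minimum reliable difference = 1.96 · SE_diff ≈ 1.96 · 4.525 ≈ 8.870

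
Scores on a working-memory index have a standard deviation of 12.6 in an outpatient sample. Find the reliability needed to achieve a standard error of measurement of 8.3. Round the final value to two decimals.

r = 1 − (8.3000/12.6)² ≃ 1 − 0.4339 ≃ 0.5661

0.57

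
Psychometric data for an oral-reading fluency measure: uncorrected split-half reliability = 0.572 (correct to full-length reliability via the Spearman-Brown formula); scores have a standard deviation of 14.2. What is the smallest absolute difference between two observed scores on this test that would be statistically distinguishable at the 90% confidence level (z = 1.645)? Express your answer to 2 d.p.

17.24

Full-length reliability (Spearman-Brown) = 2(0.572)/(1+0.572) ≃ 0.7277
The standard error of measurement is 14.2000*√(1 − 0.7277) ≃ 14.2000*0.5218 ≃ 7.4094.
SE_diff = SEM * √2 ≃ 7.4094 * 1.4142 ≃ 10.4785
Smallest detectable difference = 1.645*10.4785 ≃ 17.2371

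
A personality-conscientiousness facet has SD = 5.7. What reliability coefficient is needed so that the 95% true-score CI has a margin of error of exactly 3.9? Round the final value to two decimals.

Required SEM = 3.9 / 1.96 ≈ 1.98980
Required reliability = 1 − (SEM/SD)² = 1 − 0.12186 ≈ 0.87814

0.88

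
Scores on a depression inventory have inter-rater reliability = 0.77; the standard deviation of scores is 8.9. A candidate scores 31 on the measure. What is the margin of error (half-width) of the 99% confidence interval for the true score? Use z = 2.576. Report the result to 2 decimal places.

11.00

SEM = 8.9000 × √(1 − 0.7700) = 8.9000 × √0.2300 ≈ 8.9000 × 0.4796 ≈ 4.2683
Half-width = 2.576×4.2683 ≈ 10.9951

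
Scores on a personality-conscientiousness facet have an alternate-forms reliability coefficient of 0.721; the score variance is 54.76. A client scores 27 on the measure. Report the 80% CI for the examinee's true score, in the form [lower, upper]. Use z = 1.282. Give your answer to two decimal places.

[21.99, 32.01]

SD = √54.76 ≃ 7.40000
SEM = 7.40000 * √(1 − 0.72100) = 7.40000 * √0.27900 ≃ 7.40000 * 0.52820 ≃ 3.90871
Half-width = 1.282*3.90871 ≃ 5.01097
Interval: (21.98903, 32.01097)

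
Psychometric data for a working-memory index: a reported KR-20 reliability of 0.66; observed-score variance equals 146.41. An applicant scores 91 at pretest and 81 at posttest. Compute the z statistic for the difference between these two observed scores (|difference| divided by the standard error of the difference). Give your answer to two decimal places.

SD = √146.41 = 12.1000
SEM = 12.1000×√(1 − 0.6600) ≃ 7.0555
Standard error of the difference = 7.0555·√2 ≃ 9.9779
z = 10 / 9.9779 ≃ 1.0022

1.00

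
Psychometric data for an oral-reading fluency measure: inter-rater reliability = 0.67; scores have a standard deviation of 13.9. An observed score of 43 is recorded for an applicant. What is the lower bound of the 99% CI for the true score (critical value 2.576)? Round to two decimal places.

SEM = 13.90000 * √(1 − 0.67000) = 13.90000 * √0.33000 ≈ 13.90000 * 0.57446 ≈ 7.98494
Half-width = 2.576*7.98494 ≈ 20.56921
Lower bound: 43 − 20.56921 = 22.43079

22.43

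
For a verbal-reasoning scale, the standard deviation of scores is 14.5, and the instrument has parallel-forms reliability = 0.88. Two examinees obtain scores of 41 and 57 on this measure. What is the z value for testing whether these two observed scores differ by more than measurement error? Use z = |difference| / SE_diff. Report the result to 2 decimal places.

2.25

SEM = 14.500*√(1 − 0.880) ≃ 5.023
SE_diff = SEM * √2 ≃ 5.023 * 1.414 ≃ 7.104
z = 16 / 7.104 ≃ 2.252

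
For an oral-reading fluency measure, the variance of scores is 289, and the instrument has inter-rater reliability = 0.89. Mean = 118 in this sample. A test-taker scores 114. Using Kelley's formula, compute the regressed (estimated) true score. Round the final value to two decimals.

T̂ = r·X + (1 − r)·M = 0.890*114 + 0.110*118 = 101.460 + 12.980 ≈ 114.440

114.44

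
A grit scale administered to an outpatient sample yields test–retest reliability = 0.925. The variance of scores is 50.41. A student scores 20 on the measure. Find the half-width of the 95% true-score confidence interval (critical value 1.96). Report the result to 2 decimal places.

3.81

SD = √50.41 ≃ 7.10000
The standard error of measurement is 7.10000*√(1 − 0.92500) ≃ 7.10000*0.27386 ≃ 1.94442.
Margin = 1.96 * 1.94442 ≃ 3.81105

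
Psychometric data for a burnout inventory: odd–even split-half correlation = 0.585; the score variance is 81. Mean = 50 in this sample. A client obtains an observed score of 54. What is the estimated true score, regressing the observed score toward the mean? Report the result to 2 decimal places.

52.95

Full-length reliability (Spearman-Brown) = 2(0.585)/(1+0.585) ≈ 0.73817
Estimated true score = 0.73817*54 + (1 − 0.73817)*50 ≈ 52.95268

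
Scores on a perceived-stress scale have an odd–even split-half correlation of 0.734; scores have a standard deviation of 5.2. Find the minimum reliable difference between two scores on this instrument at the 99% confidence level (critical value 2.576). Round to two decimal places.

r_full = 2·0.734 / (1 + 0.734) ≈ 0.84660
SEM = 5.20000×√(1 − 0.84660) ≈ 2.03667
SE_diff = SEM × √2 ≈ 2.03667 × 1.41421 ≈ 2.88028
Smallest detectable difference = 2.576×2.88028 ≈ 7.41960

7.42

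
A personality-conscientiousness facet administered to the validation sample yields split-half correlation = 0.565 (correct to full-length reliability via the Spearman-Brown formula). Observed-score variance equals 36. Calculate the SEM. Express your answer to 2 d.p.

σ = 36^(1/2) = 6.0000
r_full = 2·0.565 / (1 + 0.565) ≈ 0.7220
SEM = 6.0000 × √(1 − 0.7220) = 6.0000 × √0.2780 ≈ 6.0000 × 0.5272 ≈ 3.1633

3.16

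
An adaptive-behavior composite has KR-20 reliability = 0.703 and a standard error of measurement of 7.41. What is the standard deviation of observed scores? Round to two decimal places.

13.60

σ = SEM·(1 − r)^(−1/2) ≈ 7.41*1.835 ≈ 13.597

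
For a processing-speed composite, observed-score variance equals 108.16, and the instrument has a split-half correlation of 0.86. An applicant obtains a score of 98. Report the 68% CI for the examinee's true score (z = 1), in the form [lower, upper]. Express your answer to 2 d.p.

[95.15, 100.85]

SD = √108.16 ≃ 10.400
Full-length reliability (Spearman-Brown) = 2(0.86)/(1+0.86) ≃ 0.925
SEM = 10.400·√(1 − 0.925) ≃ 2.853
Margin = 1 · 2.853 ≃ 2.853
68% CI: 98 ± 2.853 = [95.147, 100.853]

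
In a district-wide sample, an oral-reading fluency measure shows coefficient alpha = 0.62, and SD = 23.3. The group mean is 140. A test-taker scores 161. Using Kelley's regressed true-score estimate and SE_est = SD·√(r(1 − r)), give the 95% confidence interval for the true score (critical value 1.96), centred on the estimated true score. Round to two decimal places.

[130.85, 175.19]

Estimated true score = 0.6200×161 + (1 − 0.6200)×140 ≈ 153.0200
SE_est = 23.3000·√[r(1 − r)] ≈ 11.3095
CI = 153.0200 ± 1.96 × 11.3095 → [130.8534, 175.1866]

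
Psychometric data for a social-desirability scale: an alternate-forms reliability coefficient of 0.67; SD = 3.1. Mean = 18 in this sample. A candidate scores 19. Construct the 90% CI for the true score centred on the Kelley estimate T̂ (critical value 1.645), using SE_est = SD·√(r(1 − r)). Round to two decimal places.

T̂ = 0.670(19) + 0.330(18) ≃ 18.670
SE_est = 3.100·√(0.670·0.330) ≃ 1.458
90% CI: 18.670 ± 2.398 ≃ (16.272, 21.068)

[16.27, 21.07]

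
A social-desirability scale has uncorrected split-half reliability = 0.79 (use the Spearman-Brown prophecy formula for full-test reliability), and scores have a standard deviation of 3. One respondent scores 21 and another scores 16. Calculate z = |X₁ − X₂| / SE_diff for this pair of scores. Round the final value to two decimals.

3.44

r_full = 2·0.79 / (1 + 0.79) ≈ 0.8827
SEM = 3.0000 · √(1 − 0.8827) = 3.0000 · √0.1173 ≈ 3.0000 · 0.3425 ≈ 1.0276
SE_diff = √2 · SEM ≈ 1.4532
z = 5 / 1.4532 ≈ 3.4407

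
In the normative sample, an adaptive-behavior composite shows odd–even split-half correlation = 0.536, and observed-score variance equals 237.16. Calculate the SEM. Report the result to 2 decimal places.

8.46

SD = √237.16 ≈ 15.400
r_full = 2·0.536 / (1 + 0.536) ≈ 0.698
SEM = 15.400 × √(1 − 0.698) = 15.400 × √0.302 ≈ 15.400 × 0.550 ≈ 8.464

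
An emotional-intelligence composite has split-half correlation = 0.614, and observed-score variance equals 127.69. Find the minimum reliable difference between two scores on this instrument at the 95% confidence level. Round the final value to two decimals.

15.32

SD = √127.69 = 11.300
Full-length reliability (Spearman-Brown) = 2(0.614)/(1+0.614) ≈ 0.761
SEM = 11.300 * √(1 − 0.761) = 11.300 * √0.239 ≈ 11.300 * 0.489 ≈ 5.526
SE_diff = √2 * SEM ≈ 7.815
Smallest detectable difference = 1.96*7.815 ≈ 15.318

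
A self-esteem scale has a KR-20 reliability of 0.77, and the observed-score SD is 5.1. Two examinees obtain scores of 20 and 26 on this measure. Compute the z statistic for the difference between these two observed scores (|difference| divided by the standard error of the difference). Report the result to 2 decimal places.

SEM = 5.1000 × √(1 − 0.7700) = 5.1000 × √0.2300 ≈ 5.1000 × 0.4796 ≈ 2.4459
SE_diff = SEM × √2 ≈ 2.4459 × 1.4142 ≈ 3.4590
z = 6 / 3.4590 ≈ 1.7346

1.73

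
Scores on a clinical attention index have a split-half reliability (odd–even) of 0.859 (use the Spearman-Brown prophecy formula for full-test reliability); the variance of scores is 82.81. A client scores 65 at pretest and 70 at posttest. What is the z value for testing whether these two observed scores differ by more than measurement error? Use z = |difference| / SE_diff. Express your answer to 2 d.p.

1.41

σ = 82.81^(1/2) = 9.1000
Spearman-Brown: r = 2(0.859) / (1 + 0.859) = 1.7180 / 1.8590 ≈ 0.9242
SEM = 9.1000*√(1 − 0.9242) ≈ 2.5062
SE_diff = SEM * √2 ≈ 2.5062 * 1.4142 ≈ 3.5443
z = |65 − 70| / 3.5443 = 5 / 3.5443 ≈ 1.4107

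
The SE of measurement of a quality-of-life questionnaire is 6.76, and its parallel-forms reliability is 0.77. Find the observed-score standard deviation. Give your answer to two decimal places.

SD = SEM / √(1 − r) = 6.76 / √0.230 ≈ 6.76 / 0.480 ≈ 14.096

14.10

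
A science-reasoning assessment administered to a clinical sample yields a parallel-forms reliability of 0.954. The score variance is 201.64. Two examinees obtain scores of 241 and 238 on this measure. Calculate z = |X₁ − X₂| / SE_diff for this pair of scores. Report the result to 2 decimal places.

SD = √201.64 ≃ 14.20000
SEM = 14.20000 × √(1 − 0.95400) = 14.20000 × √0.04600 ≃ 14.20000 × 0.21448 ≃ 3.04556
Standard error of the difference = 3.04556·√2 ≃ 4.30707
z = |241 − 238| / 4.30707 = 3 / 4.30707 ≃ 0.69653

0.70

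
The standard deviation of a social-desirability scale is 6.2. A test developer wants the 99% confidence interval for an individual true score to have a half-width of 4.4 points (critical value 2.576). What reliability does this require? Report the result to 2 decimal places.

0.92

SEM needed = half-width / z = 4.4/2.576 ≈ 1.7081
r = 1 − (SEM / SD)² = 1 − (1.7081 / 6.2)² ≈ 1 − 0.0759 ≈ 0.9241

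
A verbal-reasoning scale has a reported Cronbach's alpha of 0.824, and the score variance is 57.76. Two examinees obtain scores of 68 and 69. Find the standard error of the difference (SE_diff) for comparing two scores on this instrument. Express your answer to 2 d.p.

4.51

SD = √57.76 ≈ 7.600
SEM = 7.600×√(1 − 0.824) ≈ 3.188
Standard error of the difference = 3.188·√2 ≈ 4.509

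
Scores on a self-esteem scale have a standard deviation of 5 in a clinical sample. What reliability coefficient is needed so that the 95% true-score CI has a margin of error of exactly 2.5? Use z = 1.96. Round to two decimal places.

0.93

SEM needed = half-width / z = 2.5/1.96 ≃ 1.2755
r = 1 − (1.2755/5)² ≃ 1 − 0.0651 ≃ 0.9349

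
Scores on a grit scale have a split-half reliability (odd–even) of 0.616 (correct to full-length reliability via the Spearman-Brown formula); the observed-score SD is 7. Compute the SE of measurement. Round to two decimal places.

r_full = 2·0.616 / (1 + 0.616) ≈ 0.762
SEM = 7.000 * √(1 − 0.762) = 7.000 * √0.238 ≈ 7.000 * 0.487 ≈ 3.412

3.41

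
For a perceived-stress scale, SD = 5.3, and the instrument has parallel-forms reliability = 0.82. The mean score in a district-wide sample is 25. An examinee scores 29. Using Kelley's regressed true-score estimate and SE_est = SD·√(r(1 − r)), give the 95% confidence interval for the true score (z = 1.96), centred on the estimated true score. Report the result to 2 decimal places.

[24.29, 32.27]

T̂ = 0.8200(29) + 0.1800(25) ≈ 28.2800
SE_est = SD * √(r(1 − r)) = 5.3000 * √0.1476 ≈ 5.3000 * 0.3842 ≈ 2.0362
95% CI: 28.2800 ± 3.9909 ≈ (24.2891, 32.2709)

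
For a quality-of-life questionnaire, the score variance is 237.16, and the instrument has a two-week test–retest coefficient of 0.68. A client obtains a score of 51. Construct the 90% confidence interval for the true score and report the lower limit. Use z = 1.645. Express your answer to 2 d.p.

36.67

SD = √237.16 = 15.4000
SEM = 15.4000 * √(1 − 0.6800) = 15.4000 * √0.3200 ≈ 15.4000 * 0.5657 ≈ 8.7116
1.645 * SEM ≈ 14.3305
Lower bound: 51 − 14.3305 = 36.6695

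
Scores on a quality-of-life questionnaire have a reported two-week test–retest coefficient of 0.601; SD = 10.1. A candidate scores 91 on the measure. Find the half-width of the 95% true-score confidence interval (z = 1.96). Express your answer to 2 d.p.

12.50

The standard error of measurement is 10.10000·√(1 − 0.60100) ≈ 10.10000·0.63166 ≈ 6.37981.
Half-width = 1.96·6.37981 ≈ 12.50443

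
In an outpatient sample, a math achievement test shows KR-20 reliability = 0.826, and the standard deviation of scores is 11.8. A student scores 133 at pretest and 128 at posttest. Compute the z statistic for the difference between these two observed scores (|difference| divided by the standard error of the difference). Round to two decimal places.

0.72

SEM = 11.800 * √(1 − 0.826) = 11.800 * √0.174 ≈ 11.800 * 0.417 ≈ 4.922
SE_diff = √2 * SEM ≈ 6.961
z = 5 / 6.961 ≈ 0.718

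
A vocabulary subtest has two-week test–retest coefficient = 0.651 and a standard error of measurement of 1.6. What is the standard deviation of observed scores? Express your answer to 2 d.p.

σ = SEM·(1 − r)^(−1/2) ≈ 1.6×1.69273 ≈ 2.70837

2.71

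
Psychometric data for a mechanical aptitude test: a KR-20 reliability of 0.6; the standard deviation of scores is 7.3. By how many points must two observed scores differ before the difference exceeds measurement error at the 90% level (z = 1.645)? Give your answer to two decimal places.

The standard error of measurement is 7.30000×√(1 − 0.60000) ≈ 7.30000×0.63246 ≈ 4.61693.
SE_diff = √2 × SEM ≈ 6.52932
Minimum reliable difference = 1.645 × SE_diff ≈ 1.645 × 6.52932 ≈ 10.74073

10.74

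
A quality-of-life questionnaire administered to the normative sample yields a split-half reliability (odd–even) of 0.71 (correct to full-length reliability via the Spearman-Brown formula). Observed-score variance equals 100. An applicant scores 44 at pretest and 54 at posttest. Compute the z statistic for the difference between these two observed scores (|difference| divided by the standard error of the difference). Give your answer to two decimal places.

1.72

SD = √100 = 10.000
r_full = 2·0.71 / (1 + 0.71) ≈ 0.830
The standard error of measurement is 10.000×√(1 − 0.830) ≈ 10.000×0.412 ≈ 4.118.
SE_diff = SEM × √2 ≈ 4.118 × 1.414 ≈ 5.824
z = 10 / 5.824 ≈ 1.717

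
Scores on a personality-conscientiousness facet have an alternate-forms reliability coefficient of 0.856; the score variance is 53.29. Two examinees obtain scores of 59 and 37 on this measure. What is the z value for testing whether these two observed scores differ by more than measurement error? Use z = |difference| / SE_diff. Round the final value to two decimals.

5.62

SD = √53.29 = 7.300
The standard error of measurement is 7.300·√(1 − 0.856) ≈ 7.300·0.379 ≈ 2.770.
Standard error of the difference = 2.770·√2 ≈ 3.918
z = 22 / 3.918 ≈ 5.616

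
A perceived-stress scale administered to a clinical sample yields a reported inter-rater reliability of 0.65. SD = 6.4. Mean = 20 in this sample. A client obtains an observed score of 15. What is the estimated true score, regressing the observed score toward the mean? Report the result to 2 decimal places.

Estimated true score = 0.65000*15 + (1 − 0.65000)*20 ≈ 16.75000

16.75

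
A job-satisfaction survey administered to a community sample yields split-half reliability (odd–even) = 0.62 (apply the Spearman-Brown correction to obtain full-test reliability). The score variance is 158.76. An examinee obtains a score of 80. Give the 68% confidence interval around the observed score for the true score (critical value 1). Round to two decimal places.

[73.90, 86.10]

SD = √158.76 = 12.600
Full-length reliability (Spearman-Brown) = 2(0.62)/(1+0.62) ≃ 0.765
The standard error of measurement is 12.600×√(1 − 0.765) ≃ 12.600×0.484 ≃ 6.102.
Half-width = 1×6.102 ≃ 6.102
68% CI: 80 ± 6.102 = [73.898, 86.102]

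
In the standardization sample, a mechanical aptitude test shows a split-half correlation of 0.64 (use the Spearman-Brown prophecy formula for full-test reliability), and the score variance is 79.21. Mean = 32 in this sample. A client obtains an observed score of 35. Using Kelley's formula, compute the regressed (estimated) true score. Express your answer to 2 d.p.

Full-length reliability (Spearman-Brown) = 2(0.64)/(1+0.64) ≈ 0.7805
T̂ = r·X + (1 − r)·M = 0.7805·35 + 0.2195·32 ≈ 27.3171 + 7.0244 ≈ 34.3415

34.34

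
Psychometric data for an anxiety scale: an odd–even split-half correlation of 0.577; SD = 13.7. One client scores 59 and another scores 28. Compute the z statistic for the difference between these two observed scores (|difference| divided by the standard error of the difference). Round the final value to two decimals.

Full-length reliability (Spearman-Brown) = 2(0.577)/(1+0.577) ≈ 0.73177
The standard error of measurement is 13.70000·√(1 − 0.73177) ≈ 13.70000·0.51791 ≈ 7.09537.
Standard error of the difference = 7.09537·√2 ≈ 10.03437
z = |59 − 28| / 10.03437 = 31 / 10.03437 ≈ 3.08938

3.09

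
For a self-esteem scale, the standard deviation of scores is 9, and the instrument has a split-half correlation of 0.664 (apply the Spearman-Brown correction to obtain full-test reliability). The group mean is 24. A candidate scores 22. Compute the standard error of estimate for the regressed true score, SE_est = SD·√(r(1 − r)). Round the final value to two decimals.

3.61

r_full = 2·0.664 / (1 + 0.664) ≈ 0.7981
SE_est = SD × √(r(1 − r)) = 9.0000 × √0.1612 ≈ 9.0000 × 0.4014 ≈ 3.6129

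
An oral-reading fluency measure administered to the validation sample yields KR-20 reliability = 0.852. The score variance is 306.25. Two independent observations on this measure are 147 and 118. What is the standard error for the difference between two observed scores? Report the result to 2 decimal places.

9.52

SD = √306.25 ≃ 17.50000
SEM = 17.50000 × √(1 − 0.85200) = 17.50000 × √0.14800 ≃ 17.50000 × 0.38471 ≃ 6.73238
Standard error of the difference = 6.73238·√2 ≃ 9.52103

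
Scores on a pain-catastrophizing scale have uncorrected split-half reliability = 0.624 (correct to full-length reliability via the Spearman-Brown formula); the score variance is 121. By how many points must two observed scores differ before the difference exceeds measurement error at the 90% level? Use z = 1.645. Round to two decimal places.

12.31

SD = √121 = 11.00000
Full-length reliability (Spearman-Brown) = 2(0.624)/(1+0.624) ≈ 0.76847
SEM = 11.00000·√(1 − 0.76847) ≈ 5.29290
SE_diff = √2 · SEM ≈ 7.48529
Smallest detectable difference = 1.645·7.48529 ≈ 12.31330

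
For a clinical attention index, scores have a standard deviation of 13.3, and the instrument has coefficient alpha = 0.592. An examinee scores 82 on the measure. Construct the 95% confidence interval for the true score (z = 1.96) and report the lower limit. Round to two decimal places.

65.35

SEM = 13.30000 × √(1 − 0.59200) = 13.30000 × √0.40800 ≈ 13.30000 × 0.63875 ≈ 8.49536
Half-width = 1.96×8.49536 ≈ 16.65090
Lower limit = 82 − 16.65090 ≈ 65.34910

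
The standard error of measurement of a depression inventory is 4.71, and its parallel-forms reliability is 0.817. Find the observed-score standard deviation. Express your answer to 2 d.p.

11.01

SD = SEM / √(1 − r) = 4.71 / √0.183 ≃ 4.71 / 0.428 ≃ 11.010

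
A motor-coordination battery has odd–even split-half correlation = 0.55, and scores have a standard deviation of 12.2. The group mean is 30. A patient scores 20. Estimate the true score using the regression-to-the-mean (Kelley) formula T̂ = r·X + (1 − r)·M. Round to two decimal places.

22.90

r_full = 2·0.55 / (1 + 0.55) ≈ 0.710
T̂ = 0.710(20) + 0.290(30) ≈ 22.903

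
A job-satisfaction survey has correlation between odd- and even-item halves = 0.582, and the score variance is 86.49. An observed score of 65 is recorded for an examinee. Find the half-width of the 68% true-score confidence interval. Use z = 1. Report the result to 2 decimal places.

SD = √86.49 = 9.3000
Full-length reliability (Spearman-Brown) = 2(0.582)/(1+0.582) ≈ 0.7358
The standard error of measurement is 9.3000*√(1 − 0.7358) ≈ 9.3000*0.5140 ≈ 4.7804.
Margin = 1 * 4.7804 ≈ 4.7804

4.78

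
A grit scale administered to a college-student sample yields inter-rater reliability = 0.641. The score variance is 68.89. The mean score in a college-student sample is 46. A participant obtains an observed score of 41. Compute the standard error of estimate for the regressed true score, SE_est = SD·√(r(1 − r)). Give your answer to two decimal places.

3.98

σ = 68.89^(1/2) = 8.300
SE_est = 8.300·√[r(1 − r)] ≈ 3.982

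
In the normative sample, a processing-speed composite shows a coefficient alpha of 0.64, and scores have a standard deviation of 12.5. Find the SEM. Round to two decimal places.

7.50

SEM = 12.5000 * √(1 − 0.6400) = 12.5000 * √0.3600 ≃ 12.5000 * 0.6000 ≃ 7.5000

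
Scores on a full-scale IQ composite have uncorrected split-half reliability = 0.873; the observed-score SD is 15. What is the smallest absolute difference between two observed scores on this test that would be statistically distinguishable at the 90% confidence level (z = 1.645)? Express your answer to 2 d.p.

Full-length reliability (Spearman-Brown) = 2(0.873)/(1+0.873) ≈ 0.932
The standard error of measurement is 15.000*√(1 − 0.932) ≈ 15.000*0.260 ≈ 3.906.
Standard error of the difference = 3.906·√2 ≈ 5.524
Minimum reliable difference = 1.645 * SE_diff ≈ 1.645 * 5.524 ≈ 9.087

9.09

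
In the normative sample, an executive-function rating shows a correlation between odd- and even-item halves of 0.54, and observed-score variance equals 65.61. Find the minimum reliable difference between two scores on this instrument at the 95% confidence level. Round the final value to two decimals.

12.27

σ = 65.61^(1/2) = 8.1000
r_full = 2·0.54 / (1 + 0.54) ≈ 0.7013
SEM = 8.1000×√(1 − 0.7013) ≈ 4.4269
SE_diff = √2 × SEM ≈ 6.2606
Minimum reliable difference = 1.96 × SE_diff ≈ 1.96 × 6.2606 ≈ 12.2708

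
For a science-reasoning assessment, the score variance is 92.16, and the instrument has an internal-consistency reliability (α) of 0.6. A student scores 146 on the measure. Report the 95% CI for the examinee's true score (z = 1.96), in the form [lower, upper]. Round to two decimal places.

[134.10, 157.90]

SD = √92.16 = 9.60000
SEM = 9.60000 × √(1 − 0.60000) = 9.60000 × √0.40000 ≈ 9.60000 × 0.63246 ≈ 6.07157
Half-width = 1.96×6.07157 ≈ 11.90028
95% CI: 146 ± 11.90028 = [134.09972, 157.90028]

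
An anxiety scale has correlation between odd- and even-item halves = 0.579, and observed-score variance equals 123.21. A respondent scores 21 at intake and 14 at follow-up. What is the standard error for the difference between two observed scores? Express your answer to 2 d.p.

σ = 123.21^(1/2) = 11.10000
r_full = 2·0.579 / (1 + 0.579) ≃ 0.73338
SEM = 11.10000*√(1 − 0.73338) ≃ 5.73156
Standard error of the difference = 5.73156·√2 ≃ 8.10565

8.11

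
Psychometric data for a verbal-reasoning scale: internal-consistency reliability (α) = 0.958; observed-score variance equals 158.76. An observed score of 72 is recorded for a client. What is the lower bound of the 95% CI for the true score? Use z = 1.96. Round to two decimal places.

66.94

SD = √158.76 = 12.6000
The standard error of measurement is 12.6000×√(1 − 0.9580) ≈ 12.6000×0.2049 ≈ 2.5822.
1.96 × SEM ≈ 5.0612
Lower limit = 72 − 5.0612 ≈ 66.9388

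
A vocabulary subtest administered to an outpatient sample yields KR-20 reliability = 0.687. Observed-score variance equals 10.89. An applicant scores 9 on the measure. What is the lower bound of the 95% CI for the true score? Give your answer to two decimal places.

SD = √10.89 ≈ 3.30000
SEM = 3.30000 × √(1 − 0.68700) = 3.30000 × √0.31300 ≈ 3.30000 × 0.55946 ≈ 1.84623
1.96 × SEM ≈ 3.61861
Lower limit = 9 − 3.61861 ≈ 5.38139

5.38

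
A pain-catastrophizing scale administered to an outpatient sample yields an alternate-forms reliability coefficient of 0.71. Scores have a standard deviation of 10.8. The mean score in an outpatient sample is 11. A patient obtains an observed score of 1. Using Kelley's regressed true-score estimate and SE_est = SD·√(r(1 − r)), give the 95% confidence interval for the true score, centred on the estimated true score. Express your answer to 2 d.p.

[-5.71, 13.51]

T̂ = r·X + (1 − r)·M = 0.71000×1 + 0.29000×11 = 0.71000 + 3.19000 ≈ 3.90000
SE_est = SD × √(r(1 − r)) = 10.80000 × √0.20590 ≈ 10.80000 × 0.45376 ≈ 4.90063
CI = 3.90000 ± 1.96 × 4.90063 → [-5.70524, 13.50524]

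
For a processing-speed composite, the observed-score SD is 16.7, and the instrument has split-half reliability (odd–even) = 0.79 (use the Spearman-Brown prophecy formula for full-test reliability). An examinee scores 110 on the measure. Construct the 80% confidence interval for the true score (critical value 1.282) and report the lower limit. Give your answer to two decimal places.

r_full = 2·0.79 / (1 + 0.79) ≈ 0.88268
SEM = 16.70000×√(1 − 0.88268) ≈ 5.72005
1.282 × SEM ≈ 7.33310
Lower bound: 110 − 7.33310 = 102.66690

102.67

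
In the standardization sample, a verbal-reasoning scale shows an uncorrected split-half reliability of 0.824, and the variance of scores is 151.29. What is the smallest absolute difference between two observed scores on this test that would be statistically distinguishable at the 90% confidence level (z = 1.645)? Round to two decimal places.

SD = √151.29 = 12.3000
r_full = 2·0.824 / (1 + 0.824) ≈ 0.9035
SEM = 12.3000 · √(1 − 0.9035) = 12.3000 · √0.0965 ≈ 12.3000 · 0.3106 ≈ 3.8208
Standard error of the difference = 3.8208·√2 ≈ 5.4034
Smallest detectable difference = 1.645·5.4034 ≈ 8.8885

8.89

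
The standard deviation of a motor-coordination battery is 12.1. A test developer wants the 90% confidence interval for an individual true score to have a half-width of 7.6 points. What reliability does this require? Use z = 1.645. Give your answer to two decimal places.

Required SEM = 7.6 / 1.645 ≈ 4.6201
r = 1 − (SEM / SD)² = 1 − (4.6201 / 12.1)² ≈ 1 − 0.1458 ≈ 0.8542

0.85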